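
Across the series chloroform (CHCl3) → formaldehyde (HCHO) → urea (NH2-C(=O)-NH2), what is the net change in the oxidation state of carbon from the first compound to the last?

Carbon oxidation states along the series — chloroform: +2, formaldehyde: 0, urea: +4.
Net change = +4 − (+2) = +2.

+2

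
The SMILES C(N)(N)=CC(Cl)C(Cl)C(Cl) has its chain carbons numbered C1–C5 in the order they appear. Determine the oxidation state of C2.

C2 has a double bond to C (2×0 = 0), one bond to C (0), one bond to H (-1).
Oxidation state = 0 + 0 − 1 = -1.

-1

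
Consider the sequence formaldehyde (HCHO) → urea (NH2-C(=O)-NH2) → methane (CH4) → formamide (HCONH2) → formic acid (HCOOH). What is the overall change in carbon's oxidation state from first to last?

+2

Carbon oxidation states along the series — formaldehyde: 0, urea: +4, methane: -4, formamide: +2, formic acid: +2.
Net change = +2 − (0) = +2.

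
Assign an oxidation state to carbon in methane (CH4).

-4

The carbon has one bond to H (-1), one bond to H (-1), one bond to H (-1), one bond to H (-1).
Oxidation state = -1 − 1 − 1 − 1 = -4.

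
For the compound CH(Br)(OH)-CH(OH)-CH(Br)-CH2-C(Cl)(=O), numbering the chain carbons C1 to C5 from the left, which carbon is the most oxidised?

C5

Each bond to a more electronegative atom (O, N, halogen) counts +1, each bond to a less electronegative atom (H, metal, B, Si) counts −1, and each C–C bond counts 0. Tallying each carbon:
C1: 1C, 1H, 1O, 1Br → 0 − 1 + 1 + 1 = +1
C2: 2C, 1H, 1O → 0 − 1 + 1 = 0
C3: 2C, 1H, 1Br → 0 − 1 + 1 = 0
C4: 2C, 2H → 0 − 2 = -2
C5: 1C, 2O, 1Cl → 0 + 2 + 1 = +3
The most oxidised carbon is C5 at +3.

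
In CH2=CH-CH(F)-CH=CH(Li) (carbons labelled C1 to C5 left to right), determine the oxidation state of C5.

Assign +1 per bond to O/N/halogen, −1 per bond to H or an electropositive element, and 0 per bond to carbon.
C5 has a double bond to C (2×0 = 0), one bond to Li (-1), one bond to H (-1).
Oxidation state = 0 − 1 − 1 = -2.

-2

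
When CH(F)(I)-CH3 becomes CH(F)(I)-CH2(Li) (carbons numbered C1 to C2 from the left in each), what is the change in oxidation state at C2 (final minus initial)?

0

Before: C2 has 1 bond to C, 3 bonds to H → oxidation state -3.
After: C2 has 1 bond to C, 2 bonds to H, 1 bond to Li → oxidation state -3.
Δ = -3 − (-3) = 0, so no net redox change at C2.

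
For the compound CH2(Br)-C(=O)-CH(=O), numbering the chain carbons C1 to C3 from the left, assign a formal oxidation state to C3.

Each bond to a more electronegative atom (O, N, halogen) counts +1, each bond to a less electronegative atom (H, metal, B, Si) counts −1, and each C–C bond counts 0.
C3 has one bond to C (0), one bond to H (-1), a double bond to O (2×+1 = +2).
Oxidation state = 0 − 1 + 2 = +1.

+1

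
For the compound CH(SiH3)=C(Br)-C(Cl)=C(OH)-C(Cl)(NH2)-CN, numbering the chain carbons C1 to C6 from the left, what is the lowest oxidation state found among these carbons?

-2

Each bond to a more electronegative atom (O, N, halogen) counts +1, each bond to a less electronegative atom (H, metal, B, Si) counts −1, and each C–C bond counts 0. Tallying each carbon:
C1: 2C, 1H, 1Si → 0 − 1 − 1 = -2
C2: 3C, 1Br → 0 + 1 = +1
C3: 3C, 1Cl → 0 + 1 = +1
C4: 3C, 1O → 0 + 1 = +1
C5: 2C, 1N, 1Cl → 0 + 1 + 1 = +2
C6: 1C, 3N → 0 + 3 = +3
The lowest value is -2.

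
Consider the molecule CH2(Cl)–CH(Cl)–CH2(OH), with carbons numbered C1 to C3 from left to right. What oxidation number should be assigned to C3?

C3 has one bond to C (0), one bond to H (-1), one bond to O (+1), one bond to H (-1).
Oxidation state = 0 − 1 + 1 − 1 = -1.

-1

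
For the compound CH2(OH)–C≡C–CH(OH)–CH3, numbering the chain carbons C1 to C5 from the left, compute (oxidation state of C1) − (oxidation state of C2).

-1

C1: 1C, 2H, 1O → 0 − 2 + 1 = -1
C2: 4C → 0 = 0
Difference: -1 − (0) = -1.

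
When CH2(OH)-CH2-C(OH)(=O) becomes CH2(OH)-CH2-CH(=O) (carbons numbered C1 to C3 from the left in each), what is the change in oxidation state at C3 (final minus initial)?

-2

Before: C3 has 1 bond to C, 3 bonds to O → oxidation state +3.
After: C3 has 1 bond to C, 1 bond to H, 2 bonds to O → oxidation state +1.
Δ = +1 − (+3) = -2, so this is a reduction at C3.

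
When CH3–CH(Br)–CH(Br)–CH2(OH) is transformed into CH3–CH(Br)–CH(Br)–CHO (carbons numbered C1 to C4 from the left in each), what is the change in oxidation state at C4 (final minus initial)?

+2

Before: C4 has 1 bond to C, 2 bonds to H, 1 bond to O → oxidation state -1.
After: C4 has 1 bond to C, 1 bond to H, 2 bonds to O → oxidation state +1.
Δ = +1 − (-1) = +2, so this is an oxidation at C4.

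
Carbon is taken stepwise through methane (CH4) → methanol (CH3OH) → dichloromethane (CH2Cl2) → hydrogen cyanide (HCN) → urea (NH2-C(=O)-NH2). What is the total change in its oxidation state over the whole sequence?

Carbon oxidation states along the series — methane: -4, methanol: -2, dichloromethane: 0, hydrogen cyanide: +2, urea: +4.
Net change = +4 − (-4) = +8.

+8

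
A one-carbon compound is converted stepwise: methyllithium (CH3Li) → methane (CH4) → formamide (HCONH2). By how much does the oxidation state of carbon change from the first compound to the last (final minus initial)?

+6

Carbon oxidation states along the series — methyllithium: -4, methane: -4, formamide: +2.
Net change = +2 − (-4) = +6.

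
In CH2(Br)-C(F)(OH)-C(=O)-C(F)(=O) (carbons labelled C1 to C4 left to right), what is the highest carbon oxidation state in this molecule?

Bonds to more-electronegative neighbours contribute +1 each, bonds to H or metals contribute −1 each, and C–C bonds contribute 0. Tallying each carbon:
C1: 1C, 2H, 1Br → 0 − 2 + 1 = -1
C2: 2C, 1O, 1F → 0 + 1 + 1 = +2
C3: 2C, 2O → 0 + 2 = +2
C4: 1C, 2O, 1F → 0 + 2 + 1 = +3
The highest value is +3.

+3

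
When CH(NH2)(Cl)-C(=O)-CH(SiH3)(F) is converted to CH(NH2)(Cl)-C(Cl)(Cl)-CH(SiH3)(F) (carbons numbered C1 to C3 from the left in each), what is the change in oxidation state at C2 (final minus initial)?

Before: C2 has 2 bonds to C, 2 bonds to O → oxidation state +2.
After: C2 has 2 bonds to C, 2 bonds to Cl → oxidation state +2.
Δ = +2 − (+2) = 0, so no net redox change at C2.

0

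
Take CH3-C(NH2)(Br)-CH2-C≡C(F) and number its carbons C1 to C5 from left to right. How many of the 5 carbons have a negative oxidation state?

Assign +1 per bond to O/N/halogen, −1 per bond to H or an electropositive element, and 0 per bond to carbon. Tallying each carbon:
C1: 1C, 3H → 0 − 3 = -3
C2: 2C, 1N, 1Br → 0 + 1 + 1 = +2
C3: 2C, 2H → 0 − 2 = -2
C4: 4C → 0 = 0
C5: 3C, 1F → 0 + 1 = +1
2 carbons (C1, C3) meet the condition.

2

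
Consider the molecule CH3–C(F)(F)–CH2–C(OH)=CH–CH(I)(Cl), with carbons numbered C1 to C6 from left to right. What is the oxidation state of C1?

Bonds to more-electronegative neighbours contribute +1 each, bonds to H or metals contribute −1 each, and C–C bonds contribute 0.
C1 has one bond to C (0), one bond to H (-1), one bond to H (-1), one bond to H (-1).
Oxidation state = 0 − 1 − 1 − 1 = -3.

-3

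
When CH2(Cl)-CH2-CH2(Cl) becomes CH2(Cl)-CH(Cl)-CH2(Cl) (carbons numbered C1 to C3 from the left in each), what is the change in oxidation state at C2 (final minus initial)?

+2

Before: C2 has 2 bonds to C, 2 bonds to H → oxidation state -2.
After: C2 has 2 bonds to C, 1 bond to H, 1 bond to Cl → oxidation state 0.
Δ = 0 − (-2) = +2, so this is an oxidation at C2.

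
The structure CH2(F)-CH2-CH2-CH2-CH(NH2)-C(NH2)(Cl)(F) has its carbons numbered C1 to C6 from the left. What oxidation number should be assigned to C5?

0

C5 has one bond to C (0), one bond to C (0), one bond to H (-1), one bond to N (+1).
Oxidation state = 0 + 0 − 1 + 1 = 0.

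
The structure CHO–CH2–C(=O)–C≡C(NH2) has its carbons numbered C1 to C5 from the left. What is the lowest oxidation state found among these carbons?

-2

Tallying each carbon's bonds:
C1: 1C, 1H, 2O → 0 − 1 + 2 = +1
C2: 2C, 2H → 0 − 2 = -2
C3: 2C, 2O → 0 + 2 = +2
C4: 4C → 0 = 0
C5: 3C, 1N → 0 + 1 = +1
The lowest value is -2.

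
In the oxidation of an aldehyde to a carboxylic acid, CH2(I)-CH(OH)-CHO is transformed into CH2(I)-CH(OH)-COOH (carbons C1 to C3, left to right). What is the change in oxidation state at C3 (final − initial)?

Before: C3 has 1 bond to C, 1 bond to H, 2 bonds to O → oxidation state +1.
After: C3 has 1 bond to C, 3 bonds to O → oxidation state +3.
Δ = +3 − (+1) = +2, so this is an oxidation at C3.

+2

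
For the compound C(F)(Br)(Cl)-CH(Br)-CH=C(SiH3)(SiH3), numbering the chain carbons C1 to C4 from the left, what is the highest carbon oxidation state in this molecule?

Each bond to a more electronegative atom (O, N, halogen) counts +1, each bond to a less electronegative atom (H, metal, B, Si) counts −1, and each C–C bond counts 0. Tallying each carbon:
C1: 1C, 1F, 1Cl, 1Br → 0 + 1 + 1 + 1 = +3
C2: 2C, 1H, 1Br → 0 − 1 + 1 = 0
C3: 3C, 1H → 0 − 1 = -1
C4: 2C, 2Si → 0 − 2 = -2
The highest value is +3.

+3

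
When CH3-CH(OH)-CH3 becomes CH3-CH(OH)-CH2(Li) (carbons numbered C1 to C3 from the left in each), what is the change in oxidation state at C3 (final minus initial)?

Before: C3 has 1 bond to C, 3 bonds to H → oxidation state -3.
After: C3 has 1 bond to C, 2 bonds to H, 1 bond to Li → oxidation state -3.
Δ = -3 − (-3) = 0, so no net redox change at C3.

0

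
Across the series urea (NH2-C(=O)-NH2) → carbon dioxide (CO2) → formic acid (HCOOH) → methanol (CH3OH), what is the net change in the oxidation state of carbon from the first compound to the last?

-6

Carbon oxidation states along the series — urea: +4, carbon dioxide: +4, formic acid: +2, methanol: -2.
Net change = -2 − (+4) = -6.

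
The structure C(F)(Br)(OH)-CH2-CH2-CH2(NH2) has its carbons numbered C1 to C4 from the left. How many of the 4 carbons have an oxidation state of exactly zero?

Tallying each carbon's bonds:
C1: 1C, 1O, 1F, 1Br → 0 + 1 + 1 + 1 = +3
C2: 2C, 2H → 0 − 2 = -2
C3: 2C, 2H → 0 − 2 = -2
C4: 1C, 2H, 1N → 0 − 2 + 1 = -1
0 carbons meet the condition.

0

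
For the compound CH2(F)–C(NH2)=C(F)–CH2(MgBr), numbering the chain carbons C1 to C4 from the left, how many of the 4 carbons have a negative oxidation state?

Count +1 for every bond to an atom more electronegative than carbon and −1 for every bond to one less electronegative; C–C bonds are 0. Tallying each carbon:
C1: 1C, 2H, 1F → 0 − 2 + 1 = -1
C2: 3C, 1N → 0 + 1 = +1
C3: 3C, 1F → 0 + 1 = +1
C4: 1C, 2H, 1Mg → 0 − 2 − 1 = -3
2 carbons (C1, C4) meet the condition.

2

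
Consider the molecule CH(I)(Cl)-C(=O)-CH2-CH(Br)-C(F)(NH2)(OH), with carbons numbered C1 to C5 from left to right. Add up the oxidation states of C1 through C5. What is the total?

+4

Tallying each carbon's bonds:
C1: 1C, 1H, 1Cl, 1I → 0 − 1 + 1 + 1 = +1
C2: 2C, 2O → 0 + 2 = +2
C3: 2C, 2H → 0 − 2 = -2
C4: 2C, 1H, 1Br → 0 − 1 + 1 = 0
C5: 1C, 1O, 1N, 1F → 0 + 1 + 1 + 1 = +3
Sum = +1 + 2 − 2 + 0 + 3 = +4.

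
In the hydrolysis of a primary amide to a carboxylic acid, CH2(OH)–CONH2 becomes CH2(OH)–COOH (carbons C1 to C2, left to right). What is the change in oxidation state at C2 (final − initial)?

Before: C2 has 1 bond to C, 2 bonds to O, 1 bond to N → oxidation state +3.
After: C2 has 1 bond to C, 3 bonds to O → oxidation state +3.
Δ = +3 − (+3) = 0, so no net redox change at C2.

0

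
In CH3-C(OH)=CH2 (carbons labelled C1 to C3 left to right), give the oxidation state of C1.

-3

C1 has one bond to C (0), one bond to H (-1), one bond to H (-1), one bond to H (-1).
Oxidation state = 0 − 1 − 1 − 1 = -3.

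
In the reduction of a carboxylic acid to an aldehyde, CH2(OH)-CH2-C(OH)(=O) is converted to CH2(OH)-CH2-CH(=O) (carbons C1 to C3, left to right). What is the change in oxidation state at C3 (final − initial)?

Before: C3 has 1 bond to C, 3 bonds to O → oxidation state +3.
After: C3 has 1 bond to C, 1 bond to H, 2 bonds to O → oxidation state +1.
Δ = +1 − (+3) = -2, so this is a reduction at C3.

-2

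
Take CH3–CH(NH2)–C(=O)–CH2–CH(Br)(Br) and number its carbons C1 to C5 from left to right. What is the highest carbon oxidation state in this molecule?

Bonds to more-electronegative neighbours contribute +1 each, bonds to H or metals contribute −1 each, and C–C bonds contribute 0. Tallying each carbon:
C1: 1C, 3H → 0 − 3 = -3
C2: 2C, 1H, 1N → 0 − 1 + 1 = 0
C3: 2C, 2O → 0 + 2 = +2
C4: 2C, 2H → 0 − 2 = -2
C5: 1C, 1H, 2Br → 0 − 1 + 2 = +1
The highest value is +2.

+2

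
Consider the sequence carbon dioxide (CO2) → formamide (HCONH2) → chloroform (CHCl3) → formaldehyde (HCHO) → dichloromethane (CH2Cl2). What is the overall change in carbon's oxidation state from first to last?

Carbon oxidation states along the series — carbon dioxide: +4, formamide: +2, chloroform: +2, formaldehyde: 0, dichloromethane: 0.
Net change = 0 − (+4) = -4.

-4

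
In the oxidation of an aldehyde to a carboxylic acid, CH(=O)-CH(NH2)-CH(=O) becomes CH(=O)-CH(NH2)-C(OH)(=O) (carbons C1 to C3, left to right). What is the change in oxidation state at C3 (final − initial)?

Before: C3 has 1 bond to C, 1 bond to H, 2 bonds to O → oxidation state +1.
After: C3 has 1 bond to C, 3 bonds to O → oxidation state +3.
Δ = +3 − (+1) = +2, so this is an oxidation at C3.

+2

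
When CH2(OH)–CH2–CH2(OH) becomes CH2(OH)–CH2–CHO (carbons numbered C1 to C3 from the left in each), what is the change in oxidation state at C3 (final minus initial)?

+2

Before: C3 has 1 bond to C, 2 bonds to H, 1 bond to O → oxidation state -1.
After: C3 has 1 bond to C, 1 bond to H, 2 bonds to O → oxidation state +1.
Δ = +1 − (-1) = +2, so this is an oxidation at C3.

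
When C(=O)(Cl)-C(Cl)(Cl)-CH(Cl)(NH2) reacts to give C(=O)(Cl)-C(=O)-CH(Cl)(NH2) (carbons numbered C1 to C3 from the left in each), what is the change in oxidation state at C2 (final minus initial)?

Before: C2 has 2 bonds to C, 2 bonds to Cl → oxidation state +2.
After: C2 has 2 bonds to C, 2 bonds to O → oxidation state +2.
Δ = +2 − (+2) = 0, so no net redox change at C2.

0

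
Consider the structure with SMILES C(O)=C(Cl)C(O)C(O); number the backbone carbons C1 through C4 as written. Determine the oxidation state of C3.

0

C3 has one bond to C (0), one bond to C (0), one bond to O (+1), one bond to H (-1).
Oxidation state = 0 + 0 + 1 − 1 = 0.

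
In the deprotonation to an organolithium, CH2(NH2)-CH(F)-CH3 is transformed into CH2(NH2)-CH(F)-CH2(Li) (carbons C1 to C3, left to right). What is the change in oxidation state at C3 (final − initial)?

Before: C3 has 1 bond to C, 3 bonds to H → oxidation state -3.
After: C3 has 1 bond to C, 2 bonds to H, 1 bond to Li → oxidation state -3.
Δ = -3 − (-3) = 0, so no net redox change at C3.

0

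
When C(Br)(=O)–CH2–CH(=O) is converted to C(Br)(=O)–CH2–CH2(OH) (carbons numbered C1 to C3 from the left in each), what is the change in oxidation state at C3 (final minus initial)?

-2

Before: C3 has 1 bond to C, 1 bond to H, 2 bonds to O → oxidation state +1.
After: C3 has 1 bond to C, 2 bonds to H, 1 bond to O → oxidation state -1.
Δ = -1 − (+1) = -2, so this is a reduction at C3.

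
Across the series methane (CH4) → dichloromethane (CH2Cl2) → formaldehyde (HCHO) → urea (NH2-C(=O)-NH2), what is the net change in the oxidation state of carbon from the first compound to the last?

+8

Carbon oxidation states along the series — methane: -4, dichloromethane: 0, formaldehyde: 0, urea: +4.
Net change = +4 − (-4) = +8.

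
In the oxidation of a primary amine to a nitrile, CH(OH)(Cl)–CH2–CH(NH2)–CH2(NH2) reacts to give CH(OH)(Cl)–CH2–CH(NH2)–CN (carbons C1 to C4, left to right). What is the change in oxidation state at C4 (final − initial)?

Before: C4 has 1 bond to C, 2 bonds to H, 1 bond to N → oxidation state -1.
After: C4 has 1 bond to C, 3 bonds to N → oxidation state +3.
Δ = +3 − (-1) = +4, so this is an oxidation at C4.

+4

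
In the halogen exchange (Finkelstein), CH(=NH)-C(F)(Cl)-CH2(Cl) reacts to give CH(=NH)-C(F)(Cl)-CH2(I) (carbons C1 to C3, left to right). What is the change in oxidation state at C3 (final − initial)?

Before: C3 has 1 bond to C, 2 bonds to H, 1 bond to Cl → oxidation state -1.
After: C3 has 1 bond to C, 2 bonds to H, 1 bond to I → oxidation state -1.
Δ = -1 − (-1) = 0, so no net redox change at C3.

0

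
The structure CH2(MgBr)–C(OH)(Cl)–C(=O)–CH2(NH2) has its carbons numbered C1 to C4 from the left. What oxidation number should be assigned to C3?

Bonds to more-electronegative neighbours contribute +1 each, bonds to H or metals contribute −1 each, and C–C bonds contribute 0.
C3 has one bond to C (0), one bond to C (0), a double bond to O (2×+1 = +2).
Oxidation state = 0 + 0 + 2 = +2.

+2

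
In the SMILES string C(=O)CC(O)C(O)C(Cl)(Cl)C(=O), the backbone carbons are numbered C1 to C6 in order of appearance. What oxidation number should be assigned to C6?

C6 has one bond to C (0), one bond to H (-1), a double bond to O (2×+1 = +2).
Oxidation state = 0 − 1 + 2 = +1.

+1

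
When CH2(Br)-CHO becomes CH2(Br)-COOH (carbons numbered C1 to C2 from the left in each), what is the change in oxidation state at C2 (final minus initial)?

Before: C2 has 1 bond to C, 1 bond to H, 2 bonds to O → oxidation state +1.
After: C2 has 1 bond to C, 3 bonds to O → oxidation state +3.
Δ = +3 − (+1) = +2, so this is an oxidation at C2.

+2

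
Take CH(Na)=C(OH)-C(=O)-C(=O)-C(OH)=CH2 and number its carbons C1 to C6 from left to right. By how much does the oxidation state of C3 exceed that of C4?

0

C3: 2C, 2O → 0 + 2 = +2
C4: 2C, 2O → 0 + 2 = +2
Difference: +2 − (+2) = 0.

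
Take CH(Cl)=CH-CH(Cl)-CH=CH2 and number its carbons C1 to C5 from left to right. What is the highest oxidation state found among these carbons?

0

Tallying each carbon's bonds:
C1: 2C, 1H, 1Cl → 0 − 1 + 1 = 0
C2: 3C, 1H → 0 − 1 = -1
C3: 2C, 1H, 1Cl → 0 − 1 + 1 = 0
C4: 3C, 1H → 0 − 1 = -1
C5: 2C, 2H → 0 − 2 = -2
The highest value is 0.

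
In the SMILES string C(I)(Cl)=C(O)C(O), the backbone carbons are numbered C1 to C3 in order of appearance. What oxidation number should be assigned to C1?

+2

Assign +1 per bond to O/N/halogen, −1 per bond to H or an electropositive element, and 0 per bond to carbon.
C1 has a double bond to C (2×0 = 0), one bond to I (+1), one bond to Cl (+1).
Oxidation state = 0 + 1 + 1 = +2.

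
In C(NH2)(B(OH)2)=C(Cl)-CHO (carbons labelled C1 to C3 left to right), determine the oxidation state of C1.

0

C1 has a double bond to C (2×0 = 0), one bond to N (+1), one bond to B (-1).
Oxidation state = 0 + 1 − 1 = 0.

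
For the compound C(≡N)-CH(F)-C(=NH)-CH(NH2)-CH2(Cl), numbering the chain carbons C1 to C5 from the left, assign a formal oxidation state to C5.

-1

C5 has one bond to C (0), one bond to H (-1), one bond to H (-1), one bond to Cl (+1).
Oxidation state = 0 − 1 − 1 + 1 = -1.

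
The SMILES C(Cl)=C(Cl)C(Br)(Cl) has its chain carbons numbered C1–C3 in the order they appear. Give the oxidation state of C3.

+1

Each bond to a more electronegative atom (O, N, halogen) counts +1, each bond to a less electronegative atom (H, metal, B, Si) counts −1, and each C–C bond counts 0.
C3 has one bond to C (0), one bond to Br (+1), one bond to H (-1), one bond to Cl (+1).
Oxidation state = 0 + 1 − 1 + 1 = +1.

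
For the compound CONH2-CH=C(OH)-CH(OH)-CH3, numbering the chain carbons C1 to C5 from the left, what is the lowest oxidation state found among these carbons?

Bonds to more-electronegative neighbours contribute +1 each, bonds to H or metals contribute −1 each, and C–C bonds contribute 0. Tallying each carbon:
C1: 1C, 2O, 1N → 0 + 2 + 1 = +3
C2: 3C, 1H → 0 − 1 = -1
C3: 3C, 1O → 0 + 1 = +1
C4: 2C, 1H, 1O → 0 − 1 + 1 = 0
C5: 1C, 3H → 0 − 3 = -3
The lowest value is -3.

-3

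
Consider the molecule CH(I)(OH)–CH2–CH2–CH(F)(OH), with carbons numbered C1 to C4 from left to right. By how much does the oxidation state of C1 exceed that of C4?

0

C1: 1C, 1H, 1O, 1I → 0 − 1 + 1 + 1 = +1
C4: 1C, 1H, 1O, 1F → 0 − 1 + 1 + 1 = +1
Difference: +1 − (+1) = 0.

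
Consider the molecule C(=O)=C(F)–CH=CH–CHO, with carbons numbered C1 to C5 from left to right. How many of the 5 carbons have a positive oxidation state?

3

Tallying each carbon's bonds:
C1: 2C, 2O → 0 + 2 = +2
C2: 3C, 1F → 0 + 1 = +1
C3: 3C, 1H → 0 − 1 = -1
C4: 3C, 1H → 0 − 1 = -1
C5: 1C, 1H, 2O → 0 − 1 + 2 = +1
3 carbons (C1, C2, C5) meet the condition.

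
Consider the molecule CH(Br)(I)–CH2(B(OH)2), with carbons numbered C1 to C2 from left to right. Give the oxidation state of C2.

C2 has one bond to C (0), one bond to H (-1), one bond to H (-1), one bond to B (-1).
Oxidation state = 0 − 1 − 1 − 1 = -3.

-3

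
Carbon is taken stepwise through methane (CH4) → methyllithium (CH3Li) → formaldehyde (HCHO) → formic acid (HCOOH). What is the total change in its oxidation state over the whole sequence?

+6

Carbon oxidation states along the series — methane: -4, methyllithium: -4, formaldehyde: 0, formic acid: +2.
Net change = +2 − (-4) = +6.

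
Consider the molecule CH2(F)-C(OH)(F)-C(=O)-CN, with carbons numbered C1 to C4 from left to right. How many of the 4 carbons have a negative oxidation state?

1

Tallying each carbon's bonds:
C1: 1C, 2H, 1F → 0 − 2 + 1 = -1
C2: 2C, 1O, 1F → 0 + 1 + 1 = +2
C3: 2C, 2O → 0 + 2 = +2
C4: 1C, 3N → 0 + 3 = +3
1 carbon (C1) meets the condition.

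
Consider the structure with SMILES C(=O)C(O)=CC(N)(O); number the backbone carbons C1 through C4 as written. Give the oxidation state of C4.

+1

C4 has one bond to C (0), one bond to H (-1), one bond to N (+1), one bond to O (+1).
Oxidation state = 0 − 1 + 1 + 1 = +1.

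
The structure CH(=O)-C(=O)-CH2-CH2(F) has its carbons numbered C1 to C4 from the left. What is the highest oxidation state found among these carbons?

+2

Assign +1 per bond to O/N/halogen, −1 per bond to H or an electropositive element, and 0 per bond to carbon. Tallying each carbon:
C1: 1C, 1H, 2O → 0 − 1 + 2 = +1
C2: 2C, 2O → 0 + 2 = +2
C3: 2C, 2H → 0 − 2 = -2
C4: 1C, 2H, 1F → 0 − 2 + 1 = -1
The highest value is +2.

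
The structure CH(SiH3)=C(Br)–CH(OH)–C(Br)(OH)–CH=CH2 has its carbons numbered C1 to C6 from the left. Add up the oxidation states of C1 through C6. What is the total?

Tallying each carbon's bonds:
C1: 2C, 1H, 1Si → 0 − 1 − 1 = -2
C2: 3C, 1Br → 0 + 1 = +1
C3: 2C, 1H, 1O → 0 − 1 + 1 = 0
C4: 2C, 1O, 1Br → 0 + 1 + 1 = +2
C5: 3C, 1H → 0 − 1 = -1
C6: 2C, 2H → 0 − 2 = -2
Sum = -2 + 1 + 0 + 2 − 1 − 2 = -2.

-2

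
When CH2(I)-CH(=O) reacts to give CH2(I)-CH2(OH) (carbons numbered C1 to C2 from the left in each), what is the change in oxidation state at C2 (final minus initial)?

Before: C2 has 1 bond to C, 1 bond to H, 2 bonds to O → oxidation state +1.
After: C2 has 1 bond to C, 2 bonds to H, 1 bond to O → oxidation state -1.
Δ = -1 − (+1) = -2, so this is a reduction at C2.

-2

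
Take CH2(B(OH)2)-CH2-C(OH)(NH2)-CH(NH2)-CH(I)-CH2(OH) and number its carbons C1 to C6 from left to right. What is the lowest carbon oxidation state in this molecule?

-3

Tallying each carbon's bonds:
C1: 1C, 2H, 1B → 0 − 2 − 1 = -3
C2: 2C, 2H → 0 − 2 = -2
C3: 2C, 1O, 1N → 0 + 1 + 1 = +2
C4: 2C, 1H, 1N → 0 − 1 + 1 = 0
C5: 2C, 1H, 1I → 0 − 1 + 1 = 0
C6: 1C, 2H, 1O → 0 − 2 + 1 = -1
The lowest value is -3.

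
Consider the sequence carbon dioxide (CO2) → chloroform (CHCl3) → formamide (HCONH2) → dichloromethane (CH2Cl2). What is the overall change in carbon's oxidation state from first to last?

Carbon oxidation states along the series — carbon dioxide: +4, chloroform: +2, formamide: +2, dichloromethane: 0.
Net change = 0 − (+4) = -4.

-4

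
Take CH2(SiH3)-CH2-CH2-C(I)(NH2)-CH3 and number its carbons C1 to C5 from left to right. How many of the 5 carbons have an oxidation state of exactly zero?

0

Tallying each carbon's bonds:
C1: 1C, 2H, 1Si → 0 − 2 − 1 = -3
C2: 2C, 2H → 0 − 2 = -2
C3: 2C, 2H → 0 − 2 = -2
C4: 2C, 1N, 1I → 0 + 1 + 1 = +2
C5: 1C, 3H → 0 − 3 = -3
0 carbons meet the condition.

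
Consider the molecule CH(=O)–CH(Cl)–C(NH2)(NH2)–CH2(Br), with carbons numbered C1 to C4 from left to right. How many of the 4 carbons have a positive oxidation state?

2

Assign +1 per bond to O/N/halogen, −1 per bond to H or an electropositive element, and 0 per bond to carbon. Tallying each carbon:
C1: 1C, 1H, 2O → 0 − 1 + 2 = +1
C2: 2C, 1H, 1Cl → 0 − 1 + 1 = 0
C3: 2C, 2N → 0 + 2 = +2
C4: 1C, 2H, 1Br → 0 − 2 + 1 = -1
2 carbons (C1, C3) meet the condition.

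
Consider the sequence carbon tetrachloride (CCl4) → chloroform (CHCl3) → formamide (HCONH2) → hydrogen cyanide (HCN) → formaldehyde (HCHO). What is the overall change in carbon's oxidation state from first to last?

-4

Carbon oxidation states along the series — carbon tetrachloride: +4, chloroform: +2, formamide: +2, hydrogen cyanide: +2, formaldehyde: 0.
Net change = 0 − (+4) = -4.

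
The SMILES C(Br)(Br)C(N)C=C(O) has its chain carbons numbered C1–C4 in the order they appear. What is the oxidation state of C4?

Count +1 for every bond to an atom more electronegative than carbon and −1 for every bond to one less electronegative; C–C bonds are 0.
C4 has a double bond to C (2×0 = 0), one bond to H (-1), one bond to O (+1).
Oxidation state = 0 − 1 + 1 = 0.

0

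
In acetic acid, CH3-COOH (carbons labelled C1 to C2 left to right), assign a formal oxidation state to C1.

-3

C1 has one bond to H (-1), one bond to H (-1), one bond to H (-1), one bond to C (0).
Oxidation state = -1 − 1 − 1 + 0 = -3.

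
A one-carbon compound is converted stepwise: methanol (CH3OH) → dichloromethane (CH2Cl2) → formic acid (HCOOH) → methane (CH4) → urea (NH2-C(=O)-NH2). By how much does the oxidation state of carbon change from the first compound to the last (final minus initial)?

Carbon oxidation states along the series — methanol: -2, dichloromethane: 0, formic acid: +2, methane: -4, urea: +4.
Net change = +4 − (-2) = +6.

+6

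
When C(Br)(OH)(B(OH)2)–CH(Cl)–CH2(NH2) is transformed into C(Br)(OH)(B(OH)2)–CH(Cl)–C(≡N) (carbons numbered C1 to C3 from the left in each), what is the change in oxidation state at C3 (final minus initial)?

+4

Before: C3 has 1 bond to C, 2 bonds to H, 1 bond to N → oxidation state -1.
After: C3 has 1 bond to C, 3 bonds to N → oxidation state +3.
Δ = +3 − (-1) = +4, so this is an oxidation at C3.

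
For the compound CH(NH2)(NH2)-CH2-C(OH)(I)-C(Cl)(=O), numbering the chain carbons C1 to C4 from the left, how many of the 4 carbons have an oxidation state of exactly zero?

Assign +1 per bond to O/N/halogen, −1 per bond to H or an electropositive element, and 0 per bond to carbon. Tallying each carbon:
C1: 1C, 1H, 2N → 0 − 1 + 2 = +1
C2: 2C, 2H → 0 − 2 = -2
C3: 2C, 1O, 1I → 0 + 1 + 1 = +2
C4: 1C, 2O, 1Cl → 0 + 2 + 1 = +3
0 carbons meet the condition.

0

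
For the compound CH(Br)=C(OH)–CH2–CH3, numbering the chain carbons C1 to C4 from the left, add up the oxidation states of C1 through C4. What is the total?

-4

Tallying each carbon's bonds:
C1: 2C, 1H, 1Br → 0 − 1 + 1 = 0
C2: 3C, 1O → 0 + 1 = +1
C3: 2C, 2H → 0 − 2 = -2
C4: 1C, 3H → 0 − 3 = -3
Sum = 0 + 1 − 2 − 3 = -4.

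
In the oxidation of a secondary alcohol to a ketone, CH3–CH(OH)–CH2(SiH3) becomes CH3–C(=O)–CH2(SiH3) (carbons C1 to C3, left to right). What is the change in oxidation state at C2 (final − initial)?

+2

Before: C2 has 2 bonds to C, 1 bond to H, 1 bond to O → oxidation state 0.
After: C2 has 2 bonds to C, 2 bonds to O → oxidation state +2.
Δ = +2 − (0) = +2, so this is an oxidation at C2.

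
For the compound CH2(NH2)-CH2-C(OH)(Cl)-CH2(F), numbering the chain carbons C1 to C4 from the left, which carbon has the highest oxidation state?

Tallying each carbon's bonds:
C1: 1C, 2H, 1N → 0 − 2 + 1 = -1
C2: 2C, 2H → 0 − 2 = -2
C3: 2C, 1O, 1Cl → 0 + 1 + 1 = +2
C4: 1C, 2H, 1F → 0 − 2 + 1 = -1
The most oxidised carbon is C3 at +2.

C3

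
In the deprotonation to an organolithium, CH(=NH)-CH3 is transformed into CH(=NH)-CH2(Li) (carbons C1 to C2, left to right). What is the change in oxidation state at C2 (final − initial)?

Before: C2 has 1 bond to C, 3 bonds to H → oxidation state -3.
After: C2 has 1 bond to C, 2 bonds to H, 1 bond to Li → oxidation state -3.
Δ = -3 − (-3) = 0, so no net redox change at C2.

0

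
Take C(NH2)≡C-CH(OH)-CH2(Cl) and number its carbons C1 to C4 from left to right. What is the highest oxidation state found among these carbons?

Each bond to a more electronegative atom (O, N, halogen) counts +1, each bond to a less electronegative atom (H, metal, B, Si) counts −1, and each C–C bond counts 0. Tallying each carbon:
C1: 3C, 1N → 0 + 1 = +1
C2: 4C → 0 = 0
C3: 2C, 1H, 1O → 0 − 1 + 1 = 0
C4: 1C, 2H, 1Cl → 0 − 2 + 1 = -1
The highest value is +1.

+1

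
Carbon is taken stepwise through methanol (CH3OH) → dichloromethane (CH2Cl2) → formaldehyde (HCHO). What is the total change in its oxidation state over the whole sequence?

+2

Carbon oxidation states along the series — methanol: -2, dichloromethane: 0, formaldehyde: 0.
Net change = 0 − (-2) = +2.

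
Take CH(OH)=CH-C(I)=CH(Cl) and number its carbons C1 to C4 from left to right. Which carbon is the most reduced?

Count +1 for every bond to an atom more electronegative than carbon and −1 for every bond to one less electronegative; C–C bonds are 0. Tallying each carbon:
C1: 2C, 1H, 1O → 0 − 1 + 1 = 0
C2: 3C, 1H → 0 − 1 = -1
C3: 3C, 1I → 0 + 1 = +1
C4: 2C, 1H, 1Cl → 0 − 1 + 1 = 0
The most reduced carbon is C2 at -1.

C2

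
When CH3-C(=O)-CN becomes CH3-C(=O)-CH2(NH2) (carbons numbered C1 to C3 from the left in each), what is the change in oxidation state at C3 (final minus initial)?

Before: C3 has 1 bond to C, 3 bonds to N → oxidation state +3.
After: C3 has 1 bond to C, 2 bonds to H, 1 bond to N → oxidation state -1.
Δ = -1 − (+3) = -4, so this is a reduction at C3.

-4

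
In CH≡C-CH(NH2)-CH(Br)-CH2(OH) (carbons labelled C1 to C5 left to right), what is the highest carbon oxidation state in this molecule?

Tallying each carbon's bonds:
C1: 3C, 1H → 0 − 1 = -1
C2: 4C → 0 = 0
C3: 2C, 1H, 1N → 0 − 1 + 1 = 0
C4: 2C, 1H, 1Br → 0 − 1 + 1 = 0
C5: 1C, 2H, 1O → 0 − 2 + 1 = -1
The highest value is 0.

0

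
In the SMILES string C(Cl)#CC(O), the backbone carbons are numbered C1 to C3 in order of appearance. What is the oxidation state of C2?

Assign +1 per bond to O/N/halogen, −1 per bond to H or an electropositive element, and 0 per bond to carbon.
C2 has a triple bond to C (3×0 = 0), one bond to C (0).
Oxidation state = 0 + 0 = 0.

0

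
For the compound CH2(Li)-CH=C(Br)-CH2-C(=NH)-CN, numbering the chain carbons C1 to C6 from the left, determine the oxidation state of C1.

-3

C1 has one bond to C (0), one bond to H (-1), one bond to Li (-1), one bond to H (-1).
Oxidation state = 0 − 1 − 1 − 1 = -3.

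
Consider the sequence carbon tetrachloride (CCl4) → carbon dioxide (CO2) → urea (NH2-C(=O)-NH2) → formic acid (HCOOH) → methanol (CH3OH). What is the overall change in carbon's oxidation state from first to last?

-6

Carbon oxidation states along the series — carbon tetrachloride: +4, carbon dioxide: +4, urea: +4, formic acid: +2, methanol: -2.
Net change = -2 − (+4) = -6.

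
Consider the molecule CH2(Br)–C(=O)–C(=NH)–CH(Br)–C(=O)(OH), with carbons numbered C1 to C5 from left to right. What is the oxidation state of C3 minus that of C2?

C3: 2C, 2N → 0 + 2 = +2
C2: 2C, 2O → 0 + 2 = +2
Difference: +2 − (+2) = 0.

0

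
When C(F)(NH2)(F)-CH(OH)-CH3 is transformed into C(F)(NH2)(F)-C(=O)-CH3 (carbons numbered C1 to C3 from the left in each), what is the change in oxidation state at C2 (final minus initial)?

Before: C2 has 2 bonds to C, 1 bond to H, 1 bond to O → oxidation state 0.
After: C2 has 2 bonds to C, 2 bonds to O → oxidation state +2.
Δ = +2 − (0) = +2, so this is an oxidation at C2.

+2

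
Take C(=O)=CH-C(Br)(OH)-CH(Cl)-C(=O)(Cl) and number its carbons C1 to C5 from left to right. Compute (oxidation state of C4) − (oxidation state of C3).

-2

C4: 2C, 1H, 1Cl → 0 − 1 + 1 = 0
C3: 2C, 1O, 1Br → 0 + 1 + 1 = +2
Difference: 0 − (+2) = -2.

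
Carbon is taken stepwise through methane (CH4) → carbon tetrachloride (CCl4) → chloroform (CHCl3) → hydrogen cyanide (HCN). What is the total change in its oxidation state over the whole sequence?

+6

Carbon oxidation states along the series — methane: -4, carbon tetrachloride: +4, chloroform: +2, hydrogen cyanide: +2.
Net change = +2 − (-4) = +6.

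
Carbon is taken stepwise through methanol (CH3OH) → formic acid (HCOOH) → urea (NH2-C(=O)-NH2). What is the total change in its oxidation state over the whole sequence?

+6

Carbon oxidation states along the series — methanol: -2, formic acid: +2, urea: +4.
Net change = +4 − (-2) = +6.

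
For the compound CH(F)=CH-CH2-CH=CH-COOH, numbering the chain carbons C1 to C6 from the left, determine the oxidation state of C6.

+3

C6 has one bond to C (0), a double bond to O (2×+1 = +2), one bond to O (+1).
Oxidation state = 0 + 2 + 1 = +3.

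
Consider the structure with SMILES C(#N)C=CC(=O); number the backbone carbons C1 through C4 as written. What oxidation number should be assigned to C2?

Count +1 for every bond to an atom more electronegative than carbon and −1 for every bond to one less electronegative; C–C bonds are 0.
C2 has one bond to C (0), a double bond to C (2×0 = 0), one bond to H (-1).
Oxidation state = 0 + 0 − 1 = -1.

-1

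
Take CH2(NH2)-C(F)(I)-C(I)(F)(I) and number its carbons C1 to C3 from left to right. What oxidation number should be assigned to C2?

+2

C2 has one bond to C (0), one bond to C (0), one bond to F (+1), one bond to I (+1).
Oxidation state = 0 + 0 + 1 + 1 = +2.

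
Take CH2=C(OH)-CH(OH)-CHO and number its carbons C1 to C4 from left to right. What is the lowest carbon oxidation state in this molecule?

-2

Tallying each carbon's bonds:
C1: 2C, 2H → 0 − 2 = -2
C2: 3C, 1O → 0 + 1 = +1
C3: 2C, 1H, 1O → 0 − 1 + 1 = 0
C4: 1C, 1H, 2O → 0 − 1 + 2 = +1
The lowest value is -2.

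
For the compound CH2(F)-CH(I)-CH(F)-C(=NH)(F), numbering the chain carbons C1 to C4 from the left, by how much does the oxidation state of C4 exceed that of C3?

C4: 1C, 2N, 1F → 0 + 2 + 1 = +3
C3: 2C, 1H, 1F → 0 − 1 + 1 = 0
Difference: +3 − (0) = +3.

+3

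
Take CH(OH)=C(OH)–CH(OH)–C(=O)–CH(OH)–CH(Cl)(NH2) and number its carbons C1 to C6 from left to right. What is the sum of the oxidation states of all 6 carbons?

Assign +1 per bond to O/N/halogen, −1 per bond to H or an electropositive element, and 0 per bond to carbon. Tallying each carbon:
C1: 2C, 1H, 1O → 0 − 1 + 1 = 0
C2: 3C, 1O → 0 + 1 = +1
C3: 2C, 1H, 1O → 0 − 1 + 1 = 0
C4: 2C, 2O → 0 + 2 = +2
C5: 2C, 1H, 1O → 0 − 1 + 1 = 0
C6: 1C, 1H, 1N, 1Cl → 0 − 1 + 1 + 1 = +1
Sum = 0 + 1 + 0 + 2 + 0 + 1 = +4.

+4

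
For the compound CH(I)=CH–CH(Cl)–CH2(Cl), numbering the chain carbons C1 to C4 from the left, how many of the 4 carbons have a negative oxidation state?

2

Each bond to a more electronegative atom (O, N, halogen) counts +1, each bond to a less electronegative atom (H, metal, B, Si) counts −1, and each C–C bond counts 0. Tallying each carbon:
C1: 2C, 1H, 1I → 0 − 1 + 1 = 0
C2: 3C, 1H → 0 − 1 = -1
C3: 2C, 1H, 1Cl → 0 − 1 + 1 = 0
C4: 1C, 2H, 1Cl → 0 − 2 + 1 = -1
2 carbons (C2, C4) meet the condition.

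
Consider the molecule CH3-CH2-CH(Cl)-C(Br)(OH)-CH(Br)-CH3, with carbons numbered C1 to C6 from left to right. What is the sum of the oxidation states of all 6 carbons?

Assign +1 per bond to O/N/halogen, −1 per bond to H or an electropositive element, and 0 per bond to carbon. Tallying each carbon:
C1: 1C, 3H → 0 − 3 = -3
C2: 2C, 2H → 0 − 2 = -2
C3: 2C, 1H, 1Cl → 0 − 1 + 1 = 0
C4: 2C, 1O, 1Br → 0 + 1 + 1 = +2
C5: 2C, 1H, 1Br → 0 − 1 + 1 = 0
C6: 1C, 3H → 0 − 3 = -3
Sum = -3 − 2 + 0 + 2 + 0 − 3 = -6.

-6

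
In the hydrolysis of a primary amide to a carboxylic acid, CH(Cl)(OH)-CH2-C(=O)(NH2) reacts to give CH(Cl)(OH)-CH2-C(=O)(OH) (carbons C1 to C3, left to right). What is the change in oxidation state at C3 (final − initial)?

Before: C3 has 1 bond to C, 2 bonds to O, 1 bond to N → oxidation state +3.
After: C3 has 1 bond to C, 3 bonds to O → oxidation state +3.
Δ = +3 − (+3) = 0, so no net redox change at C3.

0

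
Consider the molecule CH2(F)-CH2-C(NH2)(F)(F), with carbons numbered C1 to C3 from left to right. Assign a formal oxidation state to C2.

C2 has one bond to C (0), one bond to C (0), one bond to H (-1), one bond to H (-1).
Oxidation state = 0 + 0 − 1 − 1 = -2.

-2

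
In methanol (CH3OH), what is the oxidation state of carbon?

-2

Bonds to more-electronegative neighbours contribute +1 each, bonds to H or metals contribute −1 each, and C–C bonds contribute 0.
The carbon has one bond to H (-1), one bond to H (-1), one bond to H (-1), one bond to O (+1).
Oxidation state = -1 − 1 − 1 + 1 = -2.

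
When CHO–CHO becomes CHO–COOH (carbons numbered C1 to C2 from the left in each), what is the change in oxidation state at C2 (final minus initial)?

+2

Before: C2 has 1 bond to C, 1 bond to H, 2 bonds to O → oxidation state +1.
After: C2 has 1 bond to C, 3 bonds to O → oxidation state +3.
Δ = +3 − (+1) = +2, so this is an oxidation at C2.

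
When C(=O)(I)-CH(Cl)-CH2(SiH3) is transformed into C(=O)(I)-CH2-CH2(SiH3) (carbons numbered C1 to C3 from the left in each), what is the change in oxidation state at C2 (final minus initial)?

-2

Before: C2 has 2 bonds to C, 1 bond to H, 1 bond to Cl → oxidation state 0.
After: C2 has 2 bonds to C, 2 bonds to H → oxidation state -2.
Δ = -2 − (0) = -2, so this is a reduction at C2.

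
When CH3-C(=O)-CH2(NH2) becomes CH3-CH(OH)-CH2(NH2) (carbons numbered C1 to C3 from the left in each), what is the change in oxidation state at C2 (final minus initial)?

-2

Before: C2 has 2 bonds to C, 2 bonds to O → oxidation state +2.
After: C2 has 2 bonds to C, 1 bond to H, 1 bond to O → oxidation state 0.
Δ = 0 − (+2) = -2, so this is a reduction at C2.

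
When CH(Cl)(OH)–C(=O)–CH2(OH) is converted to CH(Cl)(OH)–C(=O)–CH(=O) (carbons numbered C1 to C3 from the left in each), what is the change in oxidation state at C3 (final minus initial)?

Before: C3 has 1 bond to C, 2 bonds to H, 1 bond to O → oxidation state -1.
After: C3 has 1 bond to C, 1 bond to H, 2 bonds to O → oxidation state +1.
Δ = +1 − (-1) = +2, so this is an oxidation at C3.

+2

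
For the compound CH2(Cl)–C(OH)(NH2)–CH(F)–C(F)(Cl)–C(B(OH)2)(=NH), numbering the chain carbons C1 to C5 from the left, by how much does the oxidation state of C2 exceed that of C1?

+3

C2: 2C, 1O, 1N → 0 + 1 + 1 = +2
C1: 1C, 2H, 1Cl → 0 − 2 + 1 = -1
Difference: +2 − (-1) = +3.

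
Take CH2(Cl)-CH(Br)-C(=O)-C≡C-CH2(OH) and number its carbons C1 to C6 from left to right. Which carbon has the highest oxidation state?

C3

Count +1 for every bond to an atom more electronegative than carbon and −1 for every bond to one less electronegative; C–C bonds are 0. Tallying each carbon:
C1: 1C, 2H, 1Cl → 0 − 2 + 1 = -1
C2: 2C, 1H, 1Br → 0 − 1 + 1 = 0
C3: 2C, 2O → 0 + 2 = +2
C4: 4C → 0 = 0
C5: 4C → 0 = 0
C6: 1C, 2H, 1O → 0 − 2 + 1 = -1
The most oxidised carbon is C3 at +2.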